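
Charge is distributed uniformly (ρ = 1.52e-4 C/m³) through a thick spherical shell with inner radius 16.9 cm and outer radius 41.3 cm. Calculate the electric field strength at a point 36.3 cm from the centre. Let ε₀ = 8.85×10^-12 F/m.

|E| ≈ 1.87×10^6 N/C

Symmetry ⇒ E = E(r) r̂. Gaussian sphere of radius r = 36.3 cm (within the shell material, 16.9 cm < r < 41.3 cm).
Enclosed charge is the volume from a to r: Q_enc = (4π/3)ρ(r³ − a³) = 2.738e-5 C.
Gauss's law: E·4πr² = Q_enc/ε₀.
E = |Q_enc|/(4πε₀r²) = (2.738×10^-5)/(4π·8.85×10^-12·(0.363)²) = 1.87×10^6 N/C.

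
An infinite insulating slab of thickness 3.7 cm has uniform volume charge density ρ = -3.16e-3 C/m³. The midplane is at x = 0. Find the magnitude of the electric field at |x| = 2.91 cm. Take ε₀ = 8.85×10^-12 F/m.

The point |x| = 2.91 cm lies outside the slab (half-thickness 0.0185 m). A symmetric pillbox spanning the full slab encloses Q_enc = ρ·d·A.
Flux = 2EA ⇒ E = |ρ|d/(2ε₀), independent of distance outside.
E = (3.16e-3)(0.037)/(2·8.85×10^-12) = 6.61×10^6 N/C.

|E| = 6.61e6 N/C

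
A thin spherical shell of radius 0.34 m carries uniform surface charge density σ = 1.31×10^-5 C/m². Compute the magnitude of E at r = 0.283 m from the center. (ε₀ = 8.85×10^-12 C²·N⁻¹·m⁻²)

Take a concentric spherical Gaussian surface of radius r = 0.283 m (inside the shell, r < 0.34 m).
No charge lies within this surface, so Q_enc = 0 and Gauss's law gives E·4πr² = 0 ⇒ E = 0.

E = 0 (no enclosed charge)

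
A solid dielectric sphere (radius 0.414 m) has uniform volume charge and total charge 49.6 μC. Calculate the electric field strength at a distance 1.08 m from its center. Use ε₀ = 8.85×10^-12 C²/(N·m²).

3.82×10^5 N/C

By spherical symmetry E is radial; choose a Gaussian sphere of radius r = 1.08 m (r > R, so the entire charge is enclosed).
Q_enc = 49.6 μC = 4.96×10^-5 C.
Applying ∮E·dA = Q_enc/ε₀ with Φ = E(4πr²):
E = |Q_enc|/(4πε₀r²) = (4.96×10^-5)/(4π·8.85×10^-12·(1.08)²) = 3.82×10^5 N/C.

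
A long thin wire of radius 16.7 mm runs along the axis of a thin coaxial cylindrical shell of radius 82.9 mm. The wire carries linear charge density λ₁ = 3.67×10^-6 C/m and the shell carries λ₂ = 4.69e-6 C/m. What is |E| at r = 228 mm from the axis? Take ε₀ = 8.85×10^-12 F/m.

E ≈ 6.59×10^5 V/m

By cylindrical symmetry E is radial; use a coaxial Gaussian cylinder of radius 228 mm and length L (r > 82.9 mm, enclosing both).
λ_enc = λ₁ + λ₂ = (3.67×10^-6) + (4.69×10^-6) = 8.36×10^-6 C/m.
Gauss's law: E·2πrL = λ_enc L/ε₀.
E = |λ_enc|/(2πε₀r) = (8.36×10^-6)/(2π·8.85×10^-12·0.228) = 6.59×10^5 N/C.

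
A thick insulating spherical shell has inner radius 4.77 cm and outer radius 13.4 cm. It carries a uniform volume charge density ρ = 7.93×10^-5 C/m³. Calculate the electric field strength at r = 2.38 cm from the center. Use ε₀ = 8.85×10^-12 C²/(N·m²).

E = 0

Take a concentric spherical Gaussian surface of radius r = 2.38 cm (r < 4.77 cm, inside the empty cavity).
No charge is enclosed, so by Gauss's law E·4πr² = 0 ⇒ E = 0.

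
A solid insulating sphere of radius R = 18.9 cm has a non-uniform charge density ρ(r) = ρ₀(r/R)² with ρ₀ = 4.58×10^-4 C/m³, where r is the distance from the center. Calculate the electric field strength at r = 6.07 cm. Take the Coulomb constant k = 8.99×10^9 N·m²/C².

Symmetry ⇒ E = E(r) r̂. Gaussian sphere of radius r = 6.07 cm (r < R).
Integrate the density: Q_enc = 4π ∫₀^r ρ₀(r'/R)^2 r'² dr' = 4πρ₀ r^5/(5·R²) = 2.655×10^-8 C.
Since E is radial and uniform over the Gaussian sphere, Φ = E·4πr² = Q_enc/ε₀.
E = k|Q_enc|/r² = (8.99×10^9)(2.655×10^-8)/(0.0607)² = 6.48×10^4 N/C.

6.48×10^4 N/C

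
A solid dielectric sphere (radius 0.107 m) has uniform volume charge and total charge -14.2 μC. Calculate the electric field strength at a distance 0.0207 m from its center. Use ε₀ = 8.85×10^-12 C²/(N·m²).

E ≈ 2.16×10^6 V/m

Take a concentric spherical Gaussian surface of radius r = 0.0207 m (r < R).
Only the charge within r is enclosed: Q_enc = Q·(r/R)³ = (-14.2 μC)·(0.0207 m/0.107 m)³ = -1.028×10^-7 C.
Since E is radial and uniform over the Gaussian sphere, Φ = E·4πr² = Q_enc/ε₀.
E = |Q_enc|/(4πε₀r²) = (1.028×10^-7)/(4π·8.85×10^-12·(0.0207)²) = 2.16×10^6 N/C.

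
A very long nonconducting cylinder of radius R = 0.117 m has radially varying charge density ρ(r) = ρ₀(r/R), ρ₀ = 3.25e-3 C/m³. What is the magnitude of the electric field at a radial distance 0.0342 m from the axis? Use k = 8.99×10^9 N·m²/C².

By cylindrical symmetry E is radial; use a coaxial Gaussian cylinder of radius 0.0342 m and length L (r < R).
λ_enc = ∫₀^r ρ(r')·2πr' dr' = (2πρ₀/R)·r^3/3 = 2.327e-6 C/m.
Gauss's law: E·2πrL = λ_enc L/ε₀.
E = 2k|λ_enc|/r = 2(8.99×10^9)(2.327e-6)/(0.0342) = 1.22×10^6 N/C.

1.22e6 N/C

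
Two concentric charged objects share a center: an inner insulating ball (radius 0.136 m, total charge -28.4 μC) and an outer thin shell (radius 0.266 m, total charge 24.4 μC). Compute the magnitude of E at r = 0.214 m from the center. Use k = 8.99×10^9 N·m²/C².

E = 5.58×10^6 N/C

Take a concentric spherical Gaussian surface of radius r = 0.214 m (between the bodies, 0.136 m < r < 0.266 m).
Only the inner charge is enclosed; the outer shell contributes nothing inside itself. Q_enc = -28.4 μC = -2.84e-5 C.
By Gauss's law, ∮E·dA = E·4πr² = Q_enc/ε₀.
E = k|Q_enc|/r² = (8.99×10^9)(2.84×10^-5)/(0.214)² = 5.58e6 N/C.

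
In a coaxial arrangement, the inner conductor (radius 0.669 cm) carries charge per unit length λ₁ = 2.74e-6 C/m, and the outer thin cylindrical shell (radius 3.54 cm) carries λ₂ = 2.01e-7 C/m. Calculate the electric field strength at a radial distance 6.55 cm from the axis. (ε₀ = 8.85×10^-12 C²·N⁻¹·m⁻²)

By cylindrical symmetry E is radial; use a coaxial Gaussian cylinder of radius 6.55 cm and length L (r > 3.54 cm, enclosing both).
λ_enc = λ₁ + λ₂ = (2.74e-6) + (2.01e-7) = 2.941×10^-6 C/m.
Applying ∮E·dA = Q_enc/ε₀ with the end caps contributing no flux:
E = |λ_enc|/(2πε₀r) = (2.941e-6)/(2π·8.85×10^-12·0.0655) = 8.07e5 N/C.

|E| = 8.07e5 N/C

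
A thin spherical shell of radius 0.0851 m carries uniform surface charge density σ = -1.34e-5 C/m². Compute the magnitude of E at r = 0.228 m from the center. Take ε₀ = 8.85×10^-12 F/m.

|E| = 2.11e5 V/m

By spherical symmetry E is radial; choose a Gaussian sphere of radius r = 0.228 m (r > 0.0851 m).
The entire shell is enclosed: Q_enc = σ·4πR² = (-1.34×10^-5)·4π·(0.0851)² = -1.219×10^-6 C.
Applying ∮E·dA = Q_enc/ε₀ with Φ = E(4πr²):
E = |Q_enc|/(4πε₀r²) = (1.219×10^-6)/(4π·8.85×10^-12·(0.228)²) = 2.11×10^5 N/C.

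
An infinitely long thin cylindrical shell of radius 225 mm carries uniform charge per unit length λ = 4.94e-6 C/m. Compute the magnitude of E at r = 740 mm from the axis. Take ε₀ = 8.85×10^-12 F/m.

Take a coaxial cylindrical Gaussian surface of radius r = 740 mm and length L (r > 225 mm).
The full line charge is enclosed: λ_enc = 4.94×10^-6 C/m.
Since E is radial and uniform over the curved surface, Φ = E·2πrL = Q_enc/ε₀ = λ_enc L/ε₀.
E = |λ_enc|/(2πε₀r) = (4.94×10^-6)/(2π·8.85×10^-12·0.74) = 1.20×10^5 N/C.

E = 1.20e5 N/C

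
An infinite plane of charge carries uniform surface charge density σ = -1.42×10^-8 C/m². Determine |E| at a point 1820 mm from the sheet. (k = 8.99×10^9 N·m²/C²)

|E| ≈ 802 V/m

Choose a cylindrical pillbox piercing the sheet, end faces (area A) parallel to it.
Flux Φ = 2EA and Q_enc = σA, so 2EA = σA/ε₀ ⇒ E = |σ|/(2ε₀), independent of distance.
E = 2πk|σ| = 2π(8.99×10^9)(1.42×10^-8) = 802 N/C.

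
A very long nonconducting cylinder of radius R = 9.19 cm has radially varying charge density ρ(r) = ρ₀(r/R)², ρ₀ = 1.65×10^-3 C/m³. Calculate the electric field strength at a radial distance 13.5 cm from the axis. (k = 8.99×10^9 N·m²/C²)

E = 2.92×10^6 N/C

Coaxial Gaussian cylinder, radius r = 13.5 cm, length L (r > R, full charge per length enclosed).
λ_enc = 2π ∫₀^R ρ₀(r'/R)^2 r' dr' = 2πρ₀R²/4 = 2.189e-5 C/m.
By Gauss's law (flux through the curved wall only), E·2πrL = λ_enc L/ε₀.
E = 2k|λ_enc|/r = 2(8.99×10^9)(2.189×10^-5)/(0.135) = 2.92e6 N/C.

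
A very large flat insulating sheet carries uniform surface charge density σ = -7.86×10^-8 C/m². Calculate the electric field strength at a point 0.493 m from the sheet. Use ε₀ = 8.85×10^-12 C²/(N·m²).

|E| ≈ 4.44e3 V/m

By planar symmetry E is perpendicular to the sheet and uniform; use a Gaussian pillbox with flat faces of area A on each side of the sheet.
Flux Φ = 2EA and Q_enc = σA, so 2EA = σA/ε₀ ⇒ E = |σ|/(2ε₀), independent of distance.
E = |σ|/(2ε₀) = (7.86×10^-8)/(2·8.85×10^-12) = 4.44e3 N/C.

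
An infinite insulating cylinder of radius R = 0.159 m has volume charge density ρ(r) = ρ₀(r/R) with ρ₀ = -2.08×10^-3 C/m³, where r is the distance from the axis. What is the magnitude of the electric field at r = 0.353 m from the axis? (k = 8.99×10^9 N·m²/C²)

|E| = 5.61×10^6 N/C

Coaxial Gaussian cylinder, radius r = 0.353 m, length L (r > R, full charge per length enclosed).
λ_enc = 2π ∫₀^R ρ₀(r'/R)^1 r' dr' = 2πρ₀R²/3 = -1.101×10^-4 C/m.
By Gauss's law (flux through the curved wall only), E·2πrL = λ_enc L/ε₀.
E = 2k|λ_enc|/r = 2(8.99×10^9)(1.101×10^-4)/(0.353) = 5.61×10^6 N/C.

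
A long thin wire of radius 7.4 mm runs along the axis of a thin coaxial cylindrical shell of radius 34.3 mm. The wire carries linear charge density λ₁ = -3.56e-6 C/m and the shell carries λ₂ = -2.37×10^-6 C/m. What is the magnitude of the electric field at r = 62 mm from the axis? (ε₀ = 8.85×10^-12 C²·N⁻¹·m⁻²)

By cylindrical symmetry E is radial; use a coaxial Gaussian cylinder of radius 62 mm and length L (r > 34.3 mm, enclosing both).
λ_enc = λ₁ + λ₂ = (-3.56×10^-6) + (-2.37e-6) = -5.93e-6 C/m.
By Gauss's law (flux through the curved wall only), E·2πrL = λ_enc L/ε₀.
E = |λ_enc|/(2πε₀r) = (5.93e-6)/(2π·8.85×10^-12·0.062) = 1.72×10^6 N/C.

1.72×10^6 N/C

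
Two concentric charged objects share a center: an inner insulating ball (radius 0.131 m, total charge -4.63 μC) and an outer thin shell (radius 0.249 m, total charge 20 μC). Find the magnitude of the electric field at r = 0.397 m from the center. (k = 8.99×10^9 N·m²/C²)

Take a concentric spherical Gaussian surface of radius r = 0.397 m (r > 0.249 m, enclosing both).
Q_enc = (-4.63 μC) + (20 μC) = 1.537e-5 C.
Gauss's law: E·4πr² = Q_enc/ε₀.
E = k|Q_enc|/r² = (8.99×10^9)(1.537×10^-5)/(0.397)² = 8.77e5 N/C.

|E| = 8.77×10^5 V/m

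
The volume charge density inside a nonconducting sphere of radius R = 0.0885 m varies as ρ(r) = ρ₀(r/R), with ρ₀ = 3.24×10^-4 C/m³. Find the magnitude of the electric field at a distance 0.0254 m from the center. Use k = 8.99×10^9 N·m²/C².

6.67×10^4 V/m

Take a concentric spherical Gaussian surface of radius r = 0.0254 m (r < R).
Q_enc = ∫₀^r ρ(r')·4πr'² dr' = (4πρ₀/R) ∫₀^r r'^3 dr' = 4πρ₀ r^4/(4·R) = 4.787e-9 C.
Since E is radial and uniform over the Gaussian sphere, Φ = E·4πr² = Q_enc/ε₀.
E = k|Q_enc|/r² = (8.99×10^9)(4.787e-9)/(0.0254)² = 6.67e4 N/C.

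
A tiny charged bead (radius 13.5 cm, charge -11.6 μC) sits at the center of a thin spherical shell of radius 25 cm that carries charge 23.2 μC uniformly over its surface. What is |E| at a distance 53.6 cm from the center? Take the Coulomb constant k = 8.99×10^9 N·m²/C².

Symmetry ⇒ E = E(r) r̂. Gaussian sphere of radius r = 53.6 cm (r > 25 cm, enclosing both).
Q_enc = (-11.6 μC) + (23.2 μC) = 1.16e-5 C.
Gauss's law: E·4πr² = Q_enc/ε₀.
E = k|Q_enc|/r² = (8.99×10^9)(1.16×10^-5)/(0.536)² = 3.63×10^5 N/C.

E ≈ 3.63×10^5 V/m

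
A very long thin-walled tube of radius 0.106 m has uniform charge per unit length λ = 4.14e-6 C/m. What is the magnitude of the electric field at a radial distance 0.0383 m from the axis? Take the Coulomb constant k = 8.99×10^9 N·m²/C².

|E| = 0 V/m

Choose a coaxial cylinder of radius r = 0.0383 m (arbitrary length L) as the Gaussian surface (r < 0.106 m, inside the shell).
All the surface charge lies outside this cylinder: Q_enc = 0, hence E = 0.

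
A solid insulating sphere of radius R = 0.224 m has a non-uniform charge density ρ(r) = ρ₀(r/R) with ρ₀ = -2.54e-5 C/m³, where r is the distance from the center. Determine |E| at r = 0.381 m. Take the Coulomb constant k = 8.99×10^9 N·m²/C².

Use a concentric Gaussian sphere at r = 0.381 m (r > R, all charge enclosed).
Q_enc = 4π ∫₀^R ρ₀(r'/R)^1 r'² dr' = 4πρ₀R³/4 = -8.969e-7 C.
Since E is radial and uniform over the Gaussian sphere, Φ = E·4πr² = Q_enc/ε₀.
E = k|Q_enc|/r² = (8.99×10^9)(8.969e-7)/(0.381)² = 5.55×10^4 N/C.

5.55×10^4 N/C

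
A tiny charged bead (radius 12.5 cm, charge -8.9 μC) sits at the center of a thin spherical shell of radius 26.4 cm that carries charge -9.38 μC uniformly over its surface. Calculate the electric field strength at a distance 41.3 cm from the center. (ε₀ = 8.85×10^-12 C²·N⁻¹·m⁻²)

By spherical symmetry E is radial; choose a Gaussian sphere of radius r = 41.3 cm (r > 26.4 cm, enclosing both).
Q_enc = (-8.9 μC) + (-9.38 μC) = -1.828×10^-5 C.
Gauss's law: E·4πr² = Q_enc/ε₀.
E = |Q_enc|/(4πε₀r²) = (1.828e-5)/(4π·8.85×10^-12·(0.413)²) = 9.64×10^5 N/C.

9.64e5 V/m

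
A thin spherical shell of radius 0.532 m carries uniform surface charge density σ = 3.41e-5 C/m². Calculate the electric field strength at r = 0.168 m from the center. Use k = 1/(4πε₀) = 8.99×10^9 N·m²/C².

Symmetry ⇒ E = E(r) r̂. Gaussian sphere of radius r = 0.168 m (inside the shell, r < 0.532 m).
No charge lies within this surface, so Q_enc = 0 and Gauss's law gives E·4πr² = 0 ⇒ E = 0.

E = 0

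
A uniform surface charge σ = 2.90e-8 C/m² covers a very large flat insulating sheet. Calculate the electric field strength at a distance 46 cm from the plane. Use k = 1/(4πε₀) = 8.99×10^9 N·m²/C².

|E| ≈ 1.64e3 V/m

The symmetry is planar: E is normal to the sheet and the same magnitude on both sides. Take a pillbox straddling the sheet with end-cap area A.
Flux Φ = 2EA and Q_enc = σA, so 2EA = σA/ε₀ ⇒ E = |σ|/(2ε₀), independent of distance.
E = 2πk|σ| = 2π(8.99×10^9)(2.90e-8) = 1.64×10^3 N/C.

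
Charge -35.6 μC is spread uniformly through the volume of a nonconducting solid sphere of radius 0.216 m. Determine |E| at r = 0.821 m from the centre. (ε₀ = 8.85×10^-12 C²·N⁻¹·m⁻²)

Use a concentric Gaussian sphere at r = 0.821 m (r > R, so the entire charge is enclosed).
Q_enc = -35.6 μC = -3.56e-5 C.
By Gauss's law, ∮E·dA = E·4πr² = Q_enc/ε₀.
E = |Q_enc|/(4πε₀r²) = (3.56×10^-5)/(4π·8.85×10^-12·(0.821)²) = 4.75×10^5 N/C.

E ≈ 4.75×10^5 N/C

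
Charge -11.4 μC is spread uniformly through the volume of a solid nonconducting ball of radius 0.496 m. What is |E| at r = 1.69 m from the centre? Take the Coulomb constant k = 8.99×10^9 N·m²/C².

3.59e4 N/C

Symmetry ⇒ E = E(r) r̂. Gaussian sphere of radius r = 1.69 m (r > R, so the entire charge is enclosed).
Q_enc = -11.4 μC = -1.14×10^-5 C.
Applying ∮E·dA = Q_enc/ε₀ with Φ = E(4πr²):
E = k|Q_enc|/r² = (8.99×10^9)(1.14e-5)/(1.69)² = 3.59e4 N/C.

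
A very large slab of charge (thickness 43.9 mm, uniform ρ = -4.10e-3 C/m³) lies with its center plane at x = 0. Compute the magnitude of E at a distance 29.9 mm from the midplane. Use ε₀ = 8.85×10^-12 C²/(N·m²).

The point |x| = 29.9 mm lies outside the slab (half-thickness 0.02195 m). A symmetric pillbox spanning the full slab encloses Q_enc = ρ·d·A.
Flux = 2EA ⇒ E = |ρ|d/(2ε₀), independent of distance outside.
E = (4.10×10^-3)(0.0439)/(2·8.85×10^-12) = 1.02×10^7 N/C.

1.02×10^7 N/C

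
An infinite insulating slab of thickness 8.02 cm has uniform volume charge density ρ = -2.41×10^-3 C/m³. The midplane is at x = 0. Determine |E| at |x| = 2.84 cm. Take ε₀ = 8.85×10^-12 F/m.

|E| ≈ 7.73×10^6 N/C

By symmetry E is perpendicular to the slab. A Gaussian pillbox from −2.84 cm to +2.84 cm (face area A) lies entirely within the slab.
Q_enc = ρ·(2x)·A and flux = 2EA, so 2EA = 2ρxA/ε₀ ⇒ E = |ρ|x/ε₀.
E = (2.41×10^-3)(0.0284)/(8.85×10^-12) = 7.73e6 N/C.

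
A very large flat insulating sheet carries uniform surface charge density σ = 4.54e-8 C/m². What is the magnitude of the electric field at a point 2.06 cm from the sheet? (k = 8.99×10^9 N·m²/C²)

Choose a cylindrical pillbox piercing the sheet, end faces (area A) parallel to it.
Flux Φ = 2EA and Q_enc = σA, so 2EA = σA/ε₀ ⇒ E = |σ|/(2ε₀), independent of distance.
E = 2πk|σ| = 2π(8.99×10^9)(4.54e-8) = 2.56×10^3 N/C.

E = 2.56×10^3 V/m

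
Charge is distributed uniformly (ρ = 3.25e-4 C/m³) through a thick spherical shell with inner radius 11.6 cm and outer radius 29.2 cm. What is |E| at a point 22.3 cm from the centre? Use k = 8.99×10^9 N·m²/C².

E ≈ 2.35×10^6 N/C

By spherical symmetry E is radial; choose a Gaussian sphere of radius r = 22.3 cm (within the shell material, 11.6 cm < r < 29.2 cm).
Only the shell between 11.6 cm and r is enclosed: Q_enc = ρ·(4π/3)(r³ − a³) = (3.25×10^-4)·(4π/3)·((0.223)³ − (0.116)³) = 1.297×10^-5 C.
Since E is radial and uniform over the Gaussian sphere, Φ = E·4πr² = Q_enc/ε₀.
E = k|Q_enc|/r² = (8.99×10^9)(1.297×10^-5)/(0.223)² = 2.35×10^6 N/C.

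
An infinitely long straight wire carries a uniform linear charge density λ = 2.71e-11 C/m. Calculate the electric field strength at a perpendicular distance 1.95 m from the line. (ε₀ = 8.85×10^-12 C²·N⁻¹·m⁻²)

Coaxial Gaussian cylinder, radius r = 1.95 m, length L.
Q_enc = λL, so λ_enc = 2.71×10^-11 C/m.
By Gauss's law (flux through the curved wall only), E·2πrL = λ_enc L/ε₀.
E = |λ_enc|/(2πε₀r) = (2.71×10^-11)/(2π·8.85×10^-12·1.95) = 0.25 N/C.

|E| = 0.25 N/C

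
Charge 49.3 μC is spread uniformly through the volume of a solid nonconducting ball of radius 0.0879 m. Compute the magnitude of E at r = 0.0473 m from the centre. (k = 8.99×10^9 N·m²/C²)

|E| = 3.09×10^7 N/C

Take a concentric spherical Gaussian surface of radius r = 0.0473 m (r < R).
For a uniform sphere the enclosed fraction is (r/R)³, so Q_enc = (49.3 μC)(0.0473/0.0879)³ = 7.682e-6 C.
Since E is radial and uniform over the Gaussian sphere, Φ = E·4πr² = Q_enc/ε₀.
E = k|Q_enc|/r² = (8.99×10^9)(7.682×10^-6)/(0.0473)² = 3.09e7 N/C.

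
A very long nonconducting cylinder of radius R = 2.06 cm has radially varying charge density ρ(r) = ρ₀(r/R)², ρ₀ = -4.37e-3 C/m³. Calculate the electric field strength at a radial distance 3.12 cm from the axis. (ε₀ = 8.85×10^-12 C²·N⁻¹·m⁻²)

|E| = 1.68e6 N/C

Take a coaxial cylindrical Gaussian surface of radius r = 3.12 cm and length L (r > R, full charge per length enclosed).
λ_enc = 2π ∫₀^R ρ₀(r'/R)^2 r' dr' = 2πρ₀R²/4 = -2.913×10^-6 C/m.
Since E is radial and uniform over the curved surface, Φ = E·2πrL = Q_enc/ε₀ = λ_enc L/ε₀.
E = |λ_enc|/(2πε₀r) = (2.913e-6)/(2π·8.85×10^-12·0.0312) = 1.68×10^6 N/C.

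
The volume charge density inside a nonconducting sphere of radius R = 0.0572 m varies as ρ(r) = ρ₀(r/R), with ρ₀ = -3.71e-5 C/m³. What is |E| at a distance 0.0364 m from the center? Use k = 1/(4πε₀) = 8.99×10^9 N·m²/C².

|E| ≈ 2.43×10^4 N/C

Take a concentric spherical Gaussian surface of radius r = 0.0364 m (r < R).
Q_enc = ∫₀^r ρ(r')·4πr'² dr' = (4πρ₀/R) ∫₀^r r'^3 dr' = 4πρ₀ r^4/(4·R) = -3.577e-9 C.
Gauss's law: E·4πr² = Q_enc/ε₀.
E = k|Q_enc|/r² = (8.99×10^9)(3.577×10^-9)/(0.0364)² = 2.43×10^4 N/C.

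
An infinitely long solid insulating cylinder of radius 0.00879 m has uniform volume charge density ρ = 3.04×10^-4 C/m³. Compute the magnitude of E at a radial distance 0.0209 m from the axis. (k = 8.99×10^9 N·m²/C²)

6.35×10^4 N/C

Choose a coaxial cylinder of radius r = 0.0209 m (arbitrary length L) as the Gaussian surface (r > 0.00879 m, full cross-section enclosed).
λ_enc = ρ·πR² = (3.04×10^-4)π(0.00879)² = 7.379e-8 C/m.
Gauss's law: E·2πrL = λ_enc L/ε₀.
E = 2k|λ_enc|/r = 2(8.99×10^9)(7.379×10^-8)/(0.0209) = 6.35×10^4 N/C.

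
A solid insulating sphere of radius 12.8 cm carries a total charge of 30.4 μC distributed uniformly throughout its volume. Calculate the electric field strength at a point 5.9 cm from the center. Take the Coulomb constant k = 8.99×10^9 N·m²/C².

|E| ≈ 7.69×10^6 N/C

Use a concentric Gaussian sphere at r = 5.9 cm (r < R).
Only the charge within r is enclosed: Q_enc = Q·(r/R)³ = (30.4 μC)·(5.9 cm/12.8 cm)³ = 2.977e-6 C.
By Gauss's law, ∮E·dA = E·4πr² = Q_enc/ε₀.
E = k|Q_enc|/r² = (8.99×10^9)(2.977×10^-6)/(0.059)² = 7.69e6 N/C.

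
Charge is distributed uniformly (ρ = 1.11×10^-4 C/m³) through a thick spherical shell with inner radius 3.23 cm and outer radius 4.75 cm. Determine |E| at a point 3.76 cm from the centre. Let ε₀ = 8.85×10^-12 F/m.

Take a concentric spherical Gaussian surface of radius r = 3.76 cm (within the shell material, 3.23 cm < r < 4.75 cm).
Only the shell between 3.23 cm and r is enclosed: Q_enc = ρ·(4π/3)(r³ − a³) = (1.11e-4)·(4π/3)·((0.0376)³ − (0.0323)³) = 9.048×10^-9 C.
Gauss's law: E·4πr² = Q_enc/ε₀.
E = |Q_enc|/(4πε₀r²) = (9.048×10^-9)/(4π·8.85×10^-12·(0.0376)²) = 5.75e4 N/C.

|E| ≈ 5.75e4 V/m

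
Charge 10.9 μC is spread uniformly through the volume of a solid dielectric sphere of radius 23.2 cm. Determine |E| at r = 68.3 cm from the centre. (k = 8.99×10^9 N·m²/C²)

|E| = 2.10e5 N/C

Take a concentric spherical Gaussian surface of radius r = 68.3 cm (r > R, so the entire charge is enclosed).
Q_enc = 10.9 μC = 1.09e-5 C.
By Gauss's law, ∮E·dA = E·4πr² = Q_enc/ε₀.
E = k|Q_enc|/r² = (8.99×10^9)(1.09×10^-5)/(0.683)² = 2.10×10^5 N/C.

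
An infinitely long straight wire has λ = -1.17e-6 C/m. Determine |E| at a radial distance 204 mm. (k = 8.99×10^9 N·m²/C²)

1.03×10^5 N/C

Coaxial Gaussian cylinder, radius r = 204 mm, length L.
Q_enc = λL, so λ_enc = -1.17×10^-6 C/m.
Since E is radial and uniform over the curved surface, Φ = E·2πrL = Q_enc/ε₀ = λ_enc L/ε₀.
E = 2k|λ_enc|/r = 2(8.99×10^9)(1.17e-6)/(0.204) = 1.03×10^5 N/C.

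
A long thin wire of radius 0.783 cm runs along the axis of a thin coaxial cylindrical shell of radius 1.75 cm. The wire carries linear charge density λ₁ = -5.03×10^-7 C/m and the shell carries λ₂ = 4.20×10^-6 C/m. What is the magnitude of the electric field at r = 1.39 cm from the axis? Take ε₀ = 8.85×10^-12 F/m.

E ≈ 6.51×10^5 V/m

Coaxial Gaussian cylinder, radius r = 1.39 cm, length L (between the conductors, 0.783 cm < r < 1.75 cm).
Only the inner wire is enclosed; the outer shell contributes nothing inside itself. λ_enc = λ₁ = -5.03×10^-7 C/m.
Applying ∮E·dA = Q_enc/ε₀ with the end caps contributing no flux:
E = |λ_enc|/(2πε₀r) = (5.03×10^-7)/(2π·8.85×10^-12·0.0139) = 6.51×10^5 N/C.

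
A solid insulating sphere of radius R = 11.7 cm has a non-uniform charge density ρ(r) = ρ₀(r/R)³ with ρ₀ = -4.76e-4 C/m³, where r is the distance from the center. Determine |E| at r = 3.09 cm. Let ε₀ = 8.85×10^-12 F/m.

5.10e3 N/C

Use a concentric Gaussian sphere at r = 3.09 cm (r < R).
Integrate the density: Q_enc = 4π ∫₀^r ρ₀(r'/R)^3 r'² dr' = 4πρ₀ r^6/(6·R³) = -5.418×10^-10 C.
By Gauss's law, ∮E·dA = E·4πr² = Q_enc/ε₀.
E = |Q_enc|/(4πε₀r²) = (5.418×10^-10)/(4π·8.85×10^-12·(0.0309)²) = 5.10e3 N/C.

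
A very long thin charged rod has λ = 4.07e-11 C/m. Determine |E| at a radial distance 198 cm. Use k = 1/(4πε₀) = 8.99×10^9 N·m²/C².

Coaxial Gaussian cylinder, radius r = 198 cm, length L.
Q_enc = λL, so λ_enc = 4.07e-11 C/m.
By Gauss's law (flux through the curved wall only), E·2πrL = λ_enc L/ε₀.
E = 2k|λ_enc|/r = 2(8.99×10^9)(4.07e-11)/(1.98) = 0.37 N/C.

E ≈ 0.37 N/C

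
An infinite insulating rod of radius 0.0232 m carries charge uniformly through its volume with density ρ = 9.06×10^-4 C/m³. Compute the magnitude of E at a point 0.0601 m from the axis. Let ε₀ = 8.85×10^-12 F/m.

4.58e5 N/C

By cylindrical symmetry E is radial; use a coaxial Gaussian cylinder of radius 0.0601 m and length L (r > 0.0232 m, full cross-section enclosed).
λ_enc = ρ·πR² = (9.06×10^-4)π(0.0232)² = 1.532×10^-6 C/m.
By Gauss's law (flux through the curved wall only), E·2πrL = λ_enc L/ε₀.
E = |λ_enc|/(2πε₀r) = (1.532×10^-6)/(2π·8.85×10^-12·0.0601) = 4.58×10^5 N/C.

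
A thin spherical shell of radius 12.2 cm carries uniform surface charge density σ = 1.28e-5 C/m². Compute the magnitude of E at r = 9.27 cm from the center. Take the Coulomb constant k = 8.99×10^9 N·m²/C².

Use a concentric Gaussian sphere at r = 9.27 cm (inside the shell, r < 12.2 cm).
No charge lies within this surface, so Q_enc = 0 and Gauss's law gives E·4πr² = 0 ⇒ E = 0.

E = 0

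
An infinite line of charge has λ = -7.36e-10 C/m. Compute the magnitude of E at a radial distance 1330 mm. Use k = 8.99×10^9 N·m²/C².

Choose a coaxial cylinder of radius r = 1330 mm (arbitrary length L) as the Gaussian surface.
Q_enc = λL, so λ_enc = -7.36e-10 C/m.
By Gauss's law (flux through the curved wall only), E·2πrL = λ_enc L/ε₀.
E = 2k|λ_enc|/r = 2(8.99×10^9)(7.36e-10)/(1.33) = 9.95 N/C.

|E| ≈ 9.95 N/C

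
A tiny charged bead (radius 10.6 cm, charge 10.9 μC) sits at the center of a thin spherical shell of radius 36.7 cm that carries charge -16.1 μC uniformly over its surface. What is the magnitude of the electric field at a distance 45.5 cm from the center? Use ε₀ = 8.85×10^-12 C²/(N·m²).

Take a concentric spherical Gaussian surface of radius r = 45.5 cm (r > 36.7 cm, enclosing both).
Q_enc = (10.9 μC) + (-16.1 μC) = -5.20×10^-6 C.
By Gauss's law, ∮E·dA = E·4πr² = Q_enc/ε₀.
E = |Q_enc|/(4πε₀r²) = (5.20e-6)/(4π·8.85×10^-12·(0.455)²) = 2.26e5 N/C.

E = 2.26×10^5 N/C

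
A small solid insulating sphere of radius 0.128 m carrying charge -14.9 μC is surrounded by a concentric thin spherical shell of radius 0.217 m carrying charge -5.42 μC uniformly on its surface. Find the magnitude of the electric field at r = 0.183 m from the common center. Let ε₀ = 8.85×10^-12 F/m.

Symmetry ⇒ E = E(r) r̂. Gaussian sphere of radius r = 0.183 m (between the bodies, 0.128 m < r < 0.217 m).
Only the inner charge is enclosed; the outer shell contributes nothing inside itself. Q_enc = -14.9 μC = -1.49e-5 C.
Since E is radial and uniform over the Gaussian sphere, Φ = E·4πr² = Q_enc/ε₀.
E = |Q_enc|/(4πε₀r²) = (1.49×10^-5)/(4π·8.85×10^-12·(0.183)²) = 4.00×10^6 N/C.

4.00×10^6 V/m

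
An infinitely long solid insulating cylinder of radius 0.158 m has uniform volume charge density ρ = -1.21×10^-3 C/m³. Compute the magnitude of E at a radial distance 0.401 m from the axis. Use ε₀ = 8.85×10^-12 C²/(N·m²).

E = 4.26×10^6 V/m

Choose a coaxial cylinder of radius r = 0.401 m (arbitrary length L) as the Gaussian surface (r > 0.158 m, full cross-section enclosed).
λ_enc = ρ·πR² = (-1.21×10^-3)π(0.158)² = -9.49×10^-5 C/m.
Gauss's law: E·2πrL = λ_enc L/ε₀.
E = |λ_enc|/(2πε₀r) = (9.49e-5)/(2π·8.85×10^-12·0.401) = 4.26×10^6 N/C.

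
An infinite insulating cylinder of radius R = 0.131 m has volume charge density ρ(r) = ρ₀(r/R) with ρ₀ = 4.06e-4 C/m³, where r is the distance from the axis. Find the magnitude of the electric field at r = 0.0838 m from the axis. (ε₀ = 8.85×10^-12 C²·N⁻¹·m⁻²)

|E| = 8.20×10^5 N/C

Take a coaxial cylindrical Gaussian surface of radius r = 0.0838 m and length L (r < R).
λ_enc = ∫₀^r ρ(r')·2πr' dr' = (2πρ₀/R)·r^3/3 = 3.82e-6 C/m.
Since E is radial and uniform over the curved surface, Φ = E·2πrL = Q_enc/ε₀ = λ_enc L/ε₀.
E = |λ_enc|/(2πε₀r) = (3.82×10^-6)/(2π·8.85×10^-12·0.0838) = 8.20e5 N/C.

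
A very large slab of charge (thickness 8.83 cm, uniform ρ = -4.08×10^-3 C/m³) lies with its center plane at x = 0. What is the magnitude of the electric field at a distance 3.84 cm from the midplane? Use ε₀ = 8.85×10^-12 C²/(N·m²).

1.77e7 V/m

By symmetry E is perpendicular to the slab. A Gaussian pillbox from −3.84 cm to +3.84 cm (face area A) lies entirely within the slab.
Q_enc = ρ·(2x)·A and flux = 2EA, so 2EA = 2ρxA/ε₀ ⇒ E = |ρ|x/ε₀.
E = (4.08e-3)(0.0384)/(8.85×10^-12) = 1.77×10^7 N/C.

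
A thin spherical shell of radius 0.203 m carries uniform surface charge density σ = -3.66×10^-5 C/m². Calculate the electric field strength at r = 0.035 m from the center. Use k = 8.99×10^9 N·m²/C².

E = 0

Take a concentric spherical Gaussian surface of radius r = 0.035 m (inside the shell, r < 0.203 m).
No charge lies within this surface, so Q_enc = 0 and Gauss's law gives E·4πr² = 0 ⇒ E = 0.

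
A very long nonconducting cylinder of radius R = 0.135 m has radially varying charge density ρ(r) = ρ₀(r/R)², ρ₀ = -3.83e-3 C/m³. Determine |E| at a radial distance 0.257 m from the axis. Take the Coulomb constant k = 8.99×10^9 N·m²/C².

By cylindrical symmetry E is radial; use a coaxial Gaussian cylinder of radius 0.257 m and length L (r > R, full charge per length enclosed).
λ_enc = 2π ∫₀^R ρ₀(r'/R)^2 r' dr' = 2πρ₀R²/4 = -1.096×10^-4 C/m.
Applying ∮E·dA = Q_enc/ε₀ with the end caps contributing no flux:
E = 2k|λ_enc|/r = 2(8.99×10^9)(1.096×10^-4)/(0.257) = 7.67×10^6 N/C.

|E| = 7.67×10^6 N/C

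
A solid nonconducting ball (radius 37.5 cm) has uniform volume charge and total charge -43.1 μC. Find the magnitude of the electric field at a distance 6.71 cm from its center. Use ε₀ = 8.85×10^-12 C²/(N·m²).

Symmetry ⇒ E = E(r) r̂. Gaussian sphere of radius r = 6.71 cm (r < R).
For a uniform sphere the enclosed fraction is (r/R)³, so Q_enc = (-43.1 μC)(0.0671/0.375)³ = -2.469e-7 C.
Gauss's law: E·4πr² = Q_enc/ε₀.
E = |Q_enc|/(4πε₀r²) = (2.469e-7)/(4π·8.85×10^-12·(0.0671)²) = 4.93×10^5 N/C.

4.93e5 N/C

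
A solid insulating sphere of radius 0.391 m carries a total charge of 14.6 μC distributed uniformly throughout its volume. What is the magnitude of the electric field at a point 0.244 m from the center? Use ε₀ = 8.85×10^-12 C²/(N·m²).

E ≈ 5.36×10^5 N/C

Take a concentric spherical Gaussian surface of radius r = 0.244 m (r < R).
For a uniform sphere the enclosed fraction is (r/R)³, so Q_enc = (14.6 μC)(0.244/0.391)³ = 3.548e-6 C.
Since E is radial and uniform over the Gaussian sphere, Φ = E·4πr² = Q_enc/ε₀.
E = |Q_enc|/(4πε₀r²) = (3.548×10^-6)/(4π·8.85×10^-12·(0.244)²) = 5.36×10^5 N/C.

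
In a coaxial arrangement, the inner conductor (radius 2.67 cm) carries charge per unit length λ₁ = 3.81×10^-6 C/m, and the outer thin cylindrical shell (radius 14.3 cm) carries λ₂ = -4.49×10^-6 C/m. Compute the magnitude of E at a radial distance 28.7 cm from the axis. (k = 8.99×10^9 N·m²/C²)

4.26e4 V/m

Choose a coaxial cylinder of radius r = 28.7 cm (arbitrary length L) as the Gaussian surface (r > 14.3 cm, enclosing both).
λ_enc = λ₁ + λ₂ = (3.81e-6) + (-4.49×10^-6) = -6.80×10^-7 C/m.
Applying ∮E·dA = Q_enc/ε₀ with the end caps contributing no flux:
E = 2k|λ_enc|/r = 2(8.99×10^9)(6.80×10^-7)/(0.287) = 4.26e4 N/C.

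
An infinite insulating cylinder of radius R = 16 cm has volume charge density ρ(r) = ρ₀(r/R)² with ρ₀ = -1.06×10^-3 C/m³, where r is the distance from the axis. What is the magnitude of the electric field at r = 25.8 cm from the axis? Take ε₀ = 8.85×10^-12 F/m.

Coaxial Gaussian cylinder, radius r = 25.8 cm, length L (r > R, full charge per length enclosed).
λ_enc = 2π ∫₀^R ρ₀(r'/R)^2 r' dr' = 2πρ₀R²/4 = -4.263×10^-5 C/m.
By Gauss's law (flux through the curved wall only), E·2πrL = λ_enc L/ε₀.
E = |λ_enc|/(2πε₀r) = (4.263e-5)/(2π·8.85×10^-12·0.258) = 2.97×10^6 N/C.

E ≈ 2.97×10^6 N/C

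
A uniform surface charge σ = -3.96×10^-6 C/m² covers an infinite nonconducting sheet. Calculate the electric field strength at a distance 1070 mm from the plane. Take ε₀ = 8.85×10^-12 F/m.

The symmetry is planar: E is normal to the sheet and the same magnitude on both sides. Take a pillbox straddling the sheet with end-cap area A.
Only the two end caps contribute flux: Φ = 2EA. With Q_enc = σA, Gauss's law gives E = |σ|/(2ε₀).
E = |σ|/(2ε₀) = (3.96×10^-6)/(2·8.85×10^-12) = 2.24e5 N/C.

|E| = 2.24×10^5 V/m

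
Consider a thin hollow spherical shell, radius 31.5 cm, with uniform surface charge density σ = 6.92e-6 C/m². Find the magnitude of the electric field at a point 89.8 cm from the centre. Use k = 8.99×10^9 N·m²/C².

By spherical symmetry E is radial; choose a Gaussian sphere of radius r = 89.8 cm (r > 31.5 cm).
The entire shell is enclosed: Q_enc = σ·4πR² = (6.92e-6)·4π·(0.315)² = 8.629×10^-6 C.
Applying ∮E·dA = Q_enc/ε₀ with Φ = E(4πr²):
E = k|Q_enc|/r² = (8.99×10^9)(8.629×10^-6)/(0.898)² = 9.62×10^4 N/C.

E ≈ 9.62e4 N/C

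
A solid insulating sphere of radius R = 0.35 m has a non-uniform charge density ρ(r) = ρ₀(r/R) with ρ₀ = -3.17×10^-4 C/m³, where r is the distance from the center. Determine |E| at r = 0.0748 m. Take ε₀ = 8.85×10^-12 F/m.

|E| = 1.43×10^5 V/m

Take a concentric spherical Gaussian surface of radius r = 0.0748 m (r < R).
Integrate the density: Q_enc = 4π ∫₀^r ρ₀(r'/R)^1 r'² dr' = 4πρ₀ r^4/(4·R) = -8.907×10^-8 C.
Since E is radial and uniform over the Gaussian sphere, Φ = E·4πr² = Q_enc/ε₀.
E = |Q_enc|/(4πε₀r²) = (8.907×10^-8)/(4π·8.85×10^-12·(0.0748)²) = 1.43×10^5 N/C.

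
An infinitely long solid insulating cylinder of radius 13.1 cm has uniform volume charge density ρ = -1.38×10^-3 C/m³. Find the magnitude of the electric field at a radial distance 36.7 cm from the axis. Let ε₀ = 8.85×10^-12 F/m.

E = 3.65×10^6 N/C

Take a coaxial cylindrical Gaussian surface of radius r = 36.7 cm and length L (r > 13.1 cm, full cross-section enclosed).
λ_enc = ρ·πR² = (-1.38×10^-3)π(0.131)² = -7.44×10^-5 C/m.
Since E is radial and uniform over the curved surface, Φ = E·2πrL = Q_enc/ε₀ = λ_enc L/ε₀.
E = |λ_enc|/(2πε₀r) = (7.44×10^-5)/(2π·8.85×10^-12·0.367) = 3.65×10^6 N/C.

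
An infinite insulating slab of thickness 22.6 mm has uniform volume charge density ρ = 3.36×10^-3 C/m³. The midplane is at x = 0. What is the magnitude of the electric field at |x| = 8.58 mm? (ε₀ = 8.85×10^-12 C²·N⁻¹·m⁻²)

|E| ≈ 3.26e6 V/m

By symmetry E is perpendicular to the slab. A Gaussian pillbox from −8.58 mm to +8.58 mm (face area A) lies entirely within the slab.
Q_enc = ρ·(2x)·A and flux = 2EA, so 2EA = 2ρxA/ε₀ ⇒ E = |ρ|x/ε₀.
E = (3.36×10^-3)(0.00858)/(8.85×10^-12) = 3.26×10^6 N/C.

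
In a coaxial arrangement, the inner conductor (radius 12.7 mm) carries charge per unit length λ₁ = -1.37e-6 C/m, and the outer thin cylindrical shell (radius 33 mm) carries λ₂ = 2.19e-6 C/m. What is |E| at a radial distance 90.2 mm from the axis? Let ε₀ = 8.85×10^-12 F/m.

Coaxial Gaussian cylinder, radius r = 90.2 mm, length L (r > 33 mm, enclosing both).
λ_enc = λ₁ + λ₂ = (-1.37×10^-6) + (2.19×10^-6) = 8.20e-7 C/m.
Since E is radial and uniform over the curved surface, Φ = E·2πrL = Q_enc/ε₀ = λ_enc L/ε₀.
E = |λ_enc|/(2πε₀r) = (8.20×10^-7)/(2π·8.85×10^-12·0.0902) = 1.63×10^5 N/C.

E = 1.63×10^5 V/m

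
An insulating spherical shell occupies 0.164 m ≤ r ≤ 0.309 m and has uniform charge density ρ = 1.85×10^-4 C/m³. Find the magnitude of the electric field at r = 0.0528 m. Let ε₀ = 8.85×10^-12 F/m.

E = 0

By spherical symmetry E is radial; choose a Gaussian sphere of radius r = 0.0528 m (r < 0.164 m, inside the empty cavity).
No charge is enclosed, so by Gauss's law E·4πr² = 0 ⇒ E = 0.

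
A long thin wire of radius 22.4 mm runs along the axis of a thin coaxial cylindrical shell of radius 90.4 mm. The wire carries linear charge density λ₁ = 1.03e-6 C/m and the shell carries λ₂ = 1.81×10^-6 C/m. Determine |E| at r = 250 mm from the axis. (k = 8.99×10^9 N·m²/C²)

|E| = 2.04×10^5 V/m

By cylindrical symmetry E is radial; use a coaxial Gaussian cylinder of radius 250 mm and length L (r > 90.4 mm, enclosing both).
λ_enc = λ₁ + λ₂ = (1.03e-6) + (1.81e-6) = 2.84×10^-6 C/m.
By Gauss's law (flux through the curved wall only), E·2πrL = λ_enc L/ε₀.
E = 2k|λ_enc|/r = 2(8.99×10^9)(2.84e-6)/(0.25) = 2.04×10^5 N/C.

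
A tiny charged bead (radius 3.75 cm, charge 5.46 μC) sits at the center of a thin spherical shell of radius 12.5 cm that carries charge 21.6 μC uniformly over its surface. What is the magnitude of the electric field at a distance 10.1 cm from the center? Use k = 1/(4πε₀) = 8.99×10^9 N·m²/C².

By spherical symmetry E is radial; choose a Gaussian sphere of radius r = 10.1 cm (between the bodies, 3.75 cm < r < 12.5 cm).
Only the inner charge is enclosed; the outer shell contributes nothing inside itself. Q_enc = 5.46 μC = 5.46×10^-6 C.
Applying ∮E·dA = Q_enc/ε₀ with Φ = E(4πr²):
E = k|Q_enc|/r² = (8.99×10^9)(5.46×10^-6)/(0.101)² = 4.81×10^6 N/C.

4.81e6 N/C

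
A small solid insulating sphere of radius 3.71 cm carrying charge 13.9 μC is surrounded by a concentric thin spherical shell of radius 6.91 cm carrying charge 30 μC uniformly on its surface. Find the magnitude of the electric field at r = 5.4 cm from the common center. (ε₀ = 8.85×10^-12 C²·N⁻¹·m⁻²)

Take a concentric spherical Gaussian surface of radius r = 5.4 cm (between the bodies, 3.71 cm < r < 6.91 cm).
The shell at 6.91 cm lies outside the Gaussian surface, so Q_enc = 13.9 μC = 1.39×10^-5 C.
Gauss's law: E·4πr² = Q_enc/ε₀.
E = |Q_enc|/(4πε₀r²) = (1.39e-5)/(4π·8.85×10^-12·(0.054)²) = 4.29×10^7 N/C.

|E| ≈ 4.29×10^7 N/C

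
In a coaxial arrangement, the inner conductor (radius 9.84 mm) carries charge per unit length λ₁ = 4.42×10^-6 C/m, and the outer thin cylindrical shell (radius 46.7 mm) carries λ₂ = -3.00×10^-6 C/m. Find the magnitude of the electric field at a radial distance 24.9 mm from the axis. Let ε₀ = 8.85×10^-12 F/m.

E = 3.19×10^6 N/C

Take a coaxial cylindrical Gaussian surface of radius r = 24.9 mm and length L (between the conductors, 9.84 mm < r < 46.7 mm).
Only the inner wire is enclosed; the outer shell contributes nothing inside itself. λ_enc = λ₁ = 4.42×10^-6 C/m.
Since E is radial and uniform over the curved surface, Φ = E·2πrL = Q_enc/ε₀ = λ_enc L/ε₀.
E = |λ_enc|/(2πε₀r) = (4.42×10^-6)/(2π·8.85×10^-12·0.0249) = 3.19×10^6 N/C.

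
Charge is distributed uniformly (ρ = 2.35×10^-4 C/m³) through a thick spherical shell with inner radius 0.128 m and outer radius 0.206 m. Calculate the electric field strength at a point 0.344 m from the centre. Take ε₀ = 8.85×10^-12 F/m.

By spherical symmetry E is radial; choose a Gaussian sphere of radius r = 0.344 m (r > 0.206 m, enclosing the whole shell).
Q_enc = ρ·(4π/3)(b³ − a³) = (2.35×10^-4)·(4π/3)·((0.206)³ − (0.128)³) = 6.541×10^-6 C.
Since E is radial and uniform over the Gaussian sphere, Φ = E·4πr² = Q_enc/ε₀.
E = |Q_enc|/(4πε₀r²) = (6.541×10^-6)/(4π·8.85×10^-12·(0.344)²) = 4.97e5 N/C.

E ≈ 4.97×10^5 V/m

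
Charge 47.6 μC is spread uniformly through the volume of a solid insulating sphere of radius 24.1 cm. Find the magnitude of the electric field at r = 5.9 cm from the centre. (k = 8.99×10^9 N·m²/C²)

1.80×10^6 V/m

Take a concentric spherical Gaussian surface of radius r = 5.9 cm (r < R).
For a uniform sphere the enclosed fraction is (r/R)³, so Q_enc = (47.6 μC)(0.059/0.241)³ = 6.984×10^-7 C.
Since E is radial and uniform over the Gaussian sphere, Φ = E·4πr² = Q_enc/ε₀.
E = k|Q_enc|/r² = (8.99×10^9)(6.984×10^-7)/(0.059)² = 1.80×10^6 N/C.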